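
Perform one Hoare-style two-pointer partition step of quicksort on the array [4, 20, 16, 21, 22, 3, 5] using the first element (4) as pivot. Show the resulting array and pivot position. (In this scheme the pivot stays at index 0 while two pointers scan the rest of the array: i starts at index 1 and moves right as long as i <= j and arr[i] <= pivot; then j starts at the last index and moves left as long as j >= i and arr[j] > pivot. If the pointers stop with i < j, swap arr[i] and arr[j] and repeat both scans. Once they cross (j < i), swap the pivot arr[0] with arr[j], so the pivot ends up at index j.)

Hoare-style two-pointer partition with pivot = 4:

Initial array: [4, 20, 16, 21, 22, 3, 5]

Pointers start at i = 1, j = 6.
i stops at index 1 (arr[1]=20 > 4), j stops at index 5 (arr[5]=3 <= 4): swap arr[1] and arr[5], array becomes [4, 3, 16, 21, 22, 20, 5]
i ends at 2, j ends at 1: the pointers have crossed (j < i), so scanning stops.

Swap pivot arr[0] with arr[1] to place pivot at position 1: [3, 4, 16, 21, 22, 20, 5]
Pivot position: 1

After partitioning with pivot 4, the array becomes [3, 4, 16, 21, 22, 20, 5]. The pivot is placed at index 1. All elements to the left of the pivot are <= 4, and all elements to the right are > 4.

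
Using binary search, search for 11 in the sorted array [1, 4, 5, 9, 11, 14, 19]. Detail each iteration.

Binary search for 11 in [1, 4, 5, 9, 11, 14, 19]:

lo=0, hi=6, mid=3, arr[mid]=9 -> 9 < 11, search right half
lo=4, hi=6, mid=5, arr[mid]=14 -> 14 > 11, search left half
lo=4, hi=4, mid=4, arr[mid]=11 -> Found target at index 4!

Binary search finds 11 at index 4 after 3 comparisons. The search repeatedly halves the search space by comparing with the middle element.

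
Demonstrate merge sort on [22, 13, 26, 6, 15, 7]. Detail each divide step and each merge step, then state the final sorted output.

Merge sort trace:

Split: [22, 13, 26, 6, 15, 7] -> [22, 13, 26] and [6, 15, 7]
  Split: [22, 13, 26] -> [22] and [13, 26]
    Split: [13, 26] -> [13] and [26]
    Merge: [13] + [26] -> [13, 26]
  Merge: [22] + [13, 26] -> [13, 22, 26]
  Split: [6, 15, 7] -> [6] and [15, 7]
    Split: [15, 7] -> [15] and [7]
    Merge: [15] + [7] -> [7, 15]
  Merge: [6] + [7, 15] -> [6, 7, 15]
Merge: [13, 22, 26] + [6, 7, 15] -> [6, 7, 13, 15, 22, 26]

Final sorted array: [6, 7, 13, 15, 22, 26]

The merge sort proceeds by recursively splitting the array and merging sorted halves.
After all merges, the sorted array is [6, 7, 13, 15, 22, 26].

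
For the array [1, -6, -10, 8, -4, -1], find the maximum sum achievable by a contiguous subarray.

Using Kadane's algorithm on [1, -6, -10, 8, -4, -1]:

Scanning through the array:
Position 1 (value -6): max_ending_here = -5, max_so_far = 1
Position 2 (value -10): max_ending_here = -10, max_so_far = 1
Position 3 (value 8): max_ending_here = 8, max_so_far = 8
Position 4 (value -4): max_ending_here = 4, max_so_far = 8
Position 5 (value -1): max_ending_here = 3, max_so_far = 8

Maximum subarray: [8]
Maximum sum: 8

The maximum subarray is [8] with sum 8. This subarray runs from index 3 to index 3.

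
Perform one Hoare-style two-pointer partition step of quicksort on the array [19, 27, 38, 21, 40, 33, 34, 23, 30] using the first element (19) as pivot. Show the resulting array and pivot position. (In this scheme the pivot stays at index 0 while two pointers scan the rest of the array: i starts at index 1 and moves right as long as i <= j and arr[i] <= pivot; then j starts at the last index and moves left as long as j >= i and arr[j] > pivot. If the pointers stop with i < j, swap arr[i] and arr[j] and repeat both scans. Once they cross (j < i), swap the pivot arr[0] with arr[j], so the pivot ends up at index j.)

Hoare-style two-pointer partition with pivot = 19:

Initial array: [19, 27, 38, 21, 40, 33, 34, 23, 30]

Pointers start at i = 1, j = 8.
i ends at 1, j ends at 0: the pointers have crossed (j < i), so scanning stops.

j = 0, so swapping arr[0] with arr[j] leaves the pivot at position 0: [19, 27, 38, 21, 40, 33, 34, 23, 30]
Pivot position: 0

After partitioning with pivot 19, the array becomes [19, 27, 38, 21, 40, 33, 34, 23, 30]. The pivot is placed at index 0. All elements to the left of the pivot are <= 19, and all elements to the right are > 19.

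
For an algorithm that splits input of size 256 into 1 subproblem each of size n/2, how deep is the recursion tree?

For divide and conquer with division factor 2:

Problem sizes at each level:
Level 0: 256
Level 1: 128
Level 2: 64
Level 3: 32
Level 4: 16
Level 5: 8
Level 6: 4
Level 7: 2
Level 8: 1

The root is level 0 and the size-1 base case is level 8 (the tree spans levels 0 through 8, i.e. 9 levels counting the root), so the depth is the number of divisions: log_2(256) = 8

The recursion tree depth is log_2(256) = 8. At each level, the problem size is divided by 2, so it takes 8 divisions to reduce to a base case of size 1. The algorithm makes 1 recursive call at each level.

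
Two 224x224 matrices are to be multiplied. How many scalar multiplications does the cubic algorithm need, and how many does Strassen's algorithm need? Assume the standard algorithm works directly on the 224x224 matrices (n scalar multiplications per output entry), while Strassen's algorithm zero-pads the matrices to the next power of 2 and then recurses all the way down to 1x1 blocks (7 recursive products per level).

Matrix multiplication for 224x224 matrices:

Strassen's algorithm requires power-of-2 dimensions. Pad 224x224 to 256x256 (next power of 2).

Standard algorithm: 224^3 = 11239424 multiplications
Strassen's algorithm: 7^(log2(256)) = 7^8 = 5764801 multiplications
Savings: 11239424 - 5764801 = 5474623 multiplications

Standard: 11239424 multiplications (224^3). Strassen: 5764801 multiplications (7^8, after padding to 256x256). Strassen reduces 8 recursive multiplications to 7 at each level.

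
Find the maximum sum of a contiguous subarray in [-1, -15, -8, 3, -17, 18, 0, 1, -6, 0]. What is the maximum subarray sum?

Using Kadane's algorithm on [-1, -15, -8, 3, -17, 18, 0, 1, -6, 0]:

Scanning through the array:
Position 1 (value -15): max_ending_here = -15, max_so_far = -1
Position 2 (value -8): max_ending_here = -8, max_so_far = -1
Position 3 (value 3): max_ending_here = 3, max_so_far = 3
Position 4 (value -17): max_ending_here = -14, max_so_far = 3
Position 5 (value 18): max_ending_here = 18, max_so_far = 18
Position 6 (value 0): max_ending_here = 18, max_so_far = 18
Position 7 (value 1): max_ending_here = 19, max_so_far = 19
Position 8 (value -6): max_ending_here = 13, max_so_far = 19
Position 9 (value 0): max_ending_here = 13, max_so_far = 19

Maximum subarray: [18, 0, 1]
Maximum sum: 19

The maximum subarray is [18, 0, 1] with sum 19. This subarray runs from index 5 to index 7.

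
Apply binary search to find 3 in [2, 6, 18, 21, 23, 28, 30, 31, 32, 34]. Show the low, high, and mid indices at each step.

Binary search for 3 in [2, 6, 18, 21, 23, 28, 30, 31, 32, 34]:

lo=0, hi=9, mid=4, arr[mid]=23 -> 23 > 3, search left half
lo=0, hi=3, mid=1, arr[mid]=6 -> 6 > 3, search left half
lo=0, hi=0, mid=0, arr[mid]=2 -> 2 < 3, search right half
lo=1 > hi=0, target 3 not found

Binary search determines that 3 is not in the array after 3 comparisons. The search space was exhausted without finding the target.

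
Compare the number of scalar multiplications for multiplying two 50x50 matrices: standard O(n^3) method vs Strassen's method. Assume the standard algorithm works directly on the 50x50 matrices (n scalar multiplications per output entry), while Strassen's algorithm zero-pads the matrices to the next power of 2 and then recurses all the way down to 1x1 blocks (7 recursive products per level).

Matrix multiplication for 50x50 matrices:

Strassen's algorithm requires power-of-2 dimensions. Pad 50x50 to 64x64 (next power of 2).

Standard algorithm: 50^3 = 125000 multiplications
Strassen's algorithm: 7^(log2(64)) = 7^6 = 117649 multiplications
Savings: 125000 - 117649 = 7351 multiplications

Standard: 125000 multiplications (50^3). Strassen: 117649 multiplications (7^6, after padding to 64x64). Strassen reduces 8 recursive multiplications to 7 at each level.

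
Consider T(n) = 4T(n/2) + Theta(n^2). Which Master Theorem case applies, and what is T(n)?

Master Theorem for T(n) = 4T(n/2) + O(n^2):

a = 4, b = 2, c = 2
log_b(a) = log_2(4) = 2.0000

Case 2: c = 2 = log_2(4) = 2.0000
T(n) = O(n^2 log n) = O(n^2 log n)

For T(n) = 4T(n/2) + O(n^2): log_2(4) = 2.0000. This is Case 2 of the Master Theorem (c = log_b(a), equal work at all levels), giving O(n^2 log n).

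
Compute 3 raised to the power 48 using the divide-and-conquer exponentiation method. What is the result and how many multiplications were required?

Computing 3^48 by squaring (build up from 3^1; each line after the first costs one multiplication):

3^1 = 3
3^2 = (3^1)^2 = 3^2 = 9
3^3 = 3 * 3^2 = 3 * 9 = 27
3^6 = (3^3)^2 = 27^2 = 729
3^12 = (3^6)^2 = 729^2 = 531441
3^24 = (3^12)^2 = 531441^2 = 282429536481
3^48 = (3^24)^2 = 282429536481^2 = 79766443076872509863361

Result: 79766443076872509863361
Multiplications needed: 6 (6 lines after 3^1)

3^48 = 79766443076872509863361. Using exponentiation by squaring, this requires 6 multiplications. The key idea: if the exponent is even, square the half-power; if odd, multiply by the base once.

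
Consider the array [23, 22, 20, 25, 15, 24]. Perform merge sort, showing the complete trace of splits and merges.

Merge sort trace:

Split: [23, 22, 20, 25, 15, 24] -> [23, 22, 20] and [25, 15, 24]
  Split: [23, 22, 20] -> [23] and [22, 20]
    Split: [22, 20] -> [22] and [20]
    Merge: [22] + [20] -> [20, 22]
  Merge: [23] + [20, 22] -> [20, 22, 23]
  Split: [25, 15, 24] -> [25] and [15, 24]
    Split: [15, 24] -> [15] and [24]
    Merge: [15] + [24] -> [15, 24]
  Merge: [25] + [15, 24] -> [15, 24, 25]
Merge: [20, 22, 23] + [15, 24, 25] -> [15, 20, 22, 23, 24, 25]

Final sorted array: [15, 20, 22, 23, 24, 25]

The merge sort proceeds by recursively splitting the array and merging sorted halves.
After all merges, the sorted array is [15, 20, 22, 23, 24, 25].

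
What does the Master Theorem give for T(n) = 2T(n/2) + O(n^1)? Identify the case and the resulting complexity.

Master Theorem for T(n) = 2T(n/2) + O(n^1):

a = 2, b = 2, c = 1
log_b(a) = log_2(2) = 1.0000

Case 2: c = 1 = log_2(2) = 1.0000
T(n) = O(n^1 log n) = O(n log n)

For T(n) = 2T(n/2) + O(n^1): log_2(2) = 1.0000. This is Case 2 of the Master Theorem (c = log_b(a), equal work at all levels), giving O(n log n).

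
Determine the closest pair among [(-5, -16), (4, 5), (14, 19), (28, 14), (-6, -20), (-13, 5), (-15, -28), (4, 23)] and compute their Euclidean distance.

Computing all pairwise distances among 8 points:

d((-5, -16), (4, 5)) = 22.8473
d((-5, -16), (14, 19)) = 39.8246
d((-5, -16), (28, 14)) = 44.5982
d((-5, -16), (-6, -20)) = 4.1231 <-- minimum
d((-5, -16), (-13, 5)) = 22.4722
d((-5, -16), (-15, -28)) = 15.6205
d((-5, -16), (4, 23)) = 40.025
d((4, 5), (14, 19)) = 17.2047
d((4, 5), (28, 14)) = 25.632
d((4, 5), (-6, -20)) = 26.9258
d((4, 5), (-13, 5)) = 17.0
d((4, 5), (-15, -28)) = 38.0789
d((4, 5), (4, 23)) = 18.0
d((14, 19), (28, 14)) = 14.8661
d((14, 19), (-6, -20)) = 43.8292
d((14, 19), (-13, 5)) = 30.4138
d((14, 19), (-15, -28)) = 55.2268
d((14, 19), (4, 23)) = 10.7703
d((28, 14), (-6, -20)) = 48.0833
d((28, 14), (-13, 5)) = 41.9762
d((28, 14), (-15, -28)) = 60.1082
d((28, 14), (4, 23)) = 25.632
d((-6, -20), (-13, 5)) = 25.9615
d((-6, -20), (-15, -28)) = 12.0416
d((-6, -20), (4, 23)) = 44.1475
d((-13, 5), (-15, -28)) = 33.0606
d((-13, 5), (4, 23)) = 24.7588
d((-15, -28), (4, 23)) = 54.4243

Closest pair: (-5, -16) and (-6, -20) with distance 4.1231

The closest pair is (-5, -16) and (-6, -20) with Euclidean distance 4.1231. For 8 points, brute-force pairwise comparison is shown above. For large n, the divide-and-conquer algorithm (sort by x, recurse on halves, check the dividing strip) achieves O(n log n).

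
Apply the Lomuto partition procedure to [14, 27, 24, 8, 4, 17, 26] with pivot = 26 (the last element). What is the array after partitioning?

Lomuto partition with pivot = 26:

Initial array: [14, 27, 24, 8, 4, 17, 26]

arr[0]=14 <= 26: swap with position 0, array becomes [14, 27, 24, 8, 4, 17, 26]
arr[1]=27 > 26: no swap
arr[2]=24 <= 26: swap with position 1, array becomes [14, 24, 27, 8, 4, 17, 26]
arr[3]=8 <= 26: swap with position 2, array becomes [14, 24, 8, 27, 4, 17, 26]
arr[4]=4 <= 26: swap with position 3, array becomes [14, 24, 8, 4, 27, 17, 26]
arr[5]=17 <= 26: swap with position 4, array becomes [14, 24, 8, 4, 17, 27, 26]

Place pivot at position 5: [14, 24, 8, 4, 17, 26, 27]
Pivot position: 5

After partitioning with pivot 26, the array becomes [14, 24, 8, 4, 17, 26, 27]. The pivot is placed at index 5. All elements to the left of the pivot are <= 26, and all elements to the right are > 26.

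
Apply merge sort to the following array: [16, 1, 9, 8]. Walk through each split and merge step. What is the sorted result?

Merge sort trace:

Split: [16, 1, 9, 8] -> [16, 1] and [9, 8]
  Split: [16, 1] -> [16] and [1]
  Merge: [16] + [1] -> [1, 16]
  Split: [9, 8] -> [9] and [8]
  Merge: [9] + [8] -> [8, 9]
Merge: [1, 16] + [8, 9] -> [1, 8, 9, 16]

Final sorted array: [1, 8, 9, 16]

The merge sort proceeds by recursively splitting the array and merging sorted halves.
After all merges, the sorted array is [1, 8, 9, 16].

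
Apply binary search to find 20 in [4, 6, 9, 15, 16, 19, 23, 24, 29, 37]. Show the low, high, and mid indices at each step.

Binary search for 20 in [4, 6, 9, 15, 16, 19, 23, 24, 29, 37]:

lo=0, hi=9, mid=4, arr[mid]=16 -> 16 < 20, search right half
lo=5, hi=9, mid=7, arr[mid]=24 -> 24 > 20, search left half
lo=5, hi=6, mid=5, arr[mid]=19 -> 19 < 20, search right half
lo=6, hi=6, mid=6, arr[mid]=23 -> 23 > 20, search left half
lo=6 > hi=5, target 20 not found

Binary search determines that 20 is not in the array after 4 comparisons. The search space was exhausted without finding the target.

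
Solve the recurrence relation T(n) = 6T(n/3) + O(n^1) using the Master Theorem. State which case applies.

Master Theorem for T(n) = 6T(n/3) + O(n^1):

a = 6, b = 3, c = 1
log_b(a) = log_3(6) = 1.6309

Case 1: c = 1 < log_3(6) = 1.6309
T(n) = O(n^(log_3 6))

For T(n) = 6T(n/3) + O(n^1): log_3(6) = 1.6309. This is Case 1 of the Master Theorem (c < log_b(a), work dominated by leaves), giving O(n^(log_3 6)).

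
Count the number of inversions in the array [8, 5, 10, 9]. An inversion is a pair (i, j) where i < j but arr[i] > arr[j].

Finding inversions in [8, 5, 10, 9]:

(0, 1): arr[0]=8 > arr[1]=5
(2, 3): arr[2]=10 > arr[3]=9

Total inversions: 2

The array has 2 inversion(s): (0,1), (2,3). Each pair (i,j) satisfies i < j and arr[i] > arr[j].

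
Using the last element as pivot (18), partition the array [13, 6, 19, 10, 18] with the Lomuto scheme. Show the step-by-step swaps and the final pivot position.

Lomuto partition with pivot = 18:

Initial array: [13, 6, 19, 10, 18]

arr[0]=13 <= 18: swap with position 0, array becomes [13, 6, 19, 10, 18]
arr[1]=6 <= 18: swap with position 1, array becomes [13, 6, 19, 10, 18]
arr[2]=19 > 18: no swap
arr[3]=10 <= 18: swap with position 2, array becomes [13, 6, 10, 19, 18]

Place pivot at position 3: [13, 6, 10, 18, 19]
Pivot position: 3

After partitioning with pivot 18, the array becomes [13, 6, 10, 18, 19]. The pivot is placed at index 3. All elements to the left of the pivot are <= 18, and all elements to the right are > 18.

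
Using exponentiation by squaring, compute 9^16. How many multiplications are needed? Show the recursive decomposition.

Computing 9^16 by squaring (build up from 9^1; each line after the first costs one multiplication):

9^1 = 9
9^2 = (9^1)^2 = 9^2 = 81
9^4 = (9^2)^2 = 81^2 = 6561
9^8 = (9^4)^2 = 6561^2 = 43046721
9^16 = (9^8)^2 = 43046721^2 = 1853020188851841

Result: 1853020188851841
Multiplications needed: 4 (4 lines after 9^1)

9^16 = 1853020188851841. Using exponentiation by squaring, this requires 4 multiplications. The key idea: if the exponent is even, square the half-power; if odd, multiply by the base once.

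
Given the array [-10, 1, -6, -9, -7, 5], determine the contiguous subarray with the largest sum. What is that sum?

Using Kadane's algorithm on [-10, 1, -6, -9, -7, 5]:

Scanning through the array:
Position 1 (value 1): max_ending_here = 1, max_so_far = 1
Position 2 (value -6): max_ending_here = -5, max_so_far = 1
Position 3 (value -9): max_ending_here = -9, max_so_far = 1
Position 4 (value -7): max_ending_here = -7, max_so_far = 1
Position 5 (value 5): max_ending_here = 5, max_so_far = 5

Maximum subarray: [5]
Maximum sum: 5

The maximum subarray is [5] with sum 5. This subarray runs from index 5 to index 5.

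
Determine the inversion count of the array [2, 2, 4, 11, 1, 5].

Finding inversions in [2, 2, 4, 11, 1, 5]:

(0, 4): arr[0]=2 > arr[4]=1
(1, 4): arr[1]=2 > arr[4]=1
(2, 4): arr[2]=4 > arr[4]=1
(3, 4): arr[3]=11 > arr[4]=1
(3, 5): arr[3]=11 > arr[5]=5

Total inversions: 5

The array has 5 inversion(s): (0,4), (1,4), (2,4), (3,4), (3,5). Each pair (i,j) satisfies i < j and arr[i] > arr[j].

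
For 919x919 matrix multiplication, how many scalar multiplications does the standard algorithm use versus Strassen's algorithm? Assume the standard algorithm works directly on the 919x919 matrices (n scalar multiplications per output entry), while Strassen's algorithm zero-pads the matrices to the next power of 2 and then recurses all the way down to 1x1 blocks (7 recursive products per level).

Matrix multiplication for 919x919 matrices:

Strassen's algorithm requires power-of-2 dimensions. Pad 919x919 to 1024x1024 (next power of 2).

Standard algorithm: 919^3 = 776151559 multiplications
Strassen's algorithm: 7^(log2(1024)) = 7^10 = 282475249 multiplications
Savings: 776151559 - 282475249 = 493676310 multiplications

Standard: 776151559 multiplications (919^3). Strassen: 282475249 multiplications (7^10, after padding to 1024x1024). Strassen reduces 8 recursive multiplications to 7 at each level.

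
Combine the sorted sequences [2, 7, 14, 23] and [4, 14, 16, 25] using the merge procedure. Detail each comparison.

Merging process:

Compare 2 vs 4: take 2 from left. Merged: [2]
Compare 7 vs 4: take 4 from right. Merged: [2, 4]
Compare 7 vs 14: take 7 from left. Merged: [2, 4, 7]
Compare 14 vs 14: take 14 from left. Merged: [2, 4, 7, 14]
Compare 23 vs 14: take 14 from right. Merged: [2, 4, 7, 14, 14]
Compare 23 vs 16: take 16 from right. Merged: [2, 4, 7, 14, 14, 16]
Compare 23 vs 25: take 23 from left. Merged: [2, 4, 7, 14, 14, 16, 23]
Append remaining from right: [25]. Merged: [2, 4, 7, 14, 14, 16, 23, 25]

Final merged array: [2, 4, 7, 14, 14, 16, 23, 25]
Total comparisons: 7

The merged array is [2, 4, 7, 14, 14, 16, 23, 25], requiring 7 comparisons. The merge step runs in O(n) time where n is the total number of elements.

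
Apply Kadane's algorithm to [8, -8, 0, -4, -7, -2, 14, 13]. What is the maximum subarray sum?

Using Kadane's algorithm on [8, -8, 0, -4, -7, -2, 14, 13]:

Scanning through the array:
Position 1 (value -8): max_ending_here = 0, max_so_far = 8
Position 2 (value 0): max_ending_here = 0, max_so_far = 8
Position 3 (value -4): max_ending_here = -4, max_so_far = 8
Position 4 (value -7): max_ending_here = -7, max_so_far = 8
Position 5 (value -2): max_ending_here = -2, max_so_far = 8
Position 6 (value 14): max_ending_here = 14, max_so_far = 14
Position 7 (value 13): max_ending_here = 27, max_so_far = 27

Maximum subarray: [14, 13]
Maximum sum: 27

The maximum subarray is [14, 13] with sum 27. This subarray runs from index 6 to index 7.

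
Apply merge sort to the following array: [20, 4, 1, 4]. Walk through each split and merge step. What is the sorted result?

Merge sort trace:

Split: [20, 4, 1, 4] -> [20, 4] and [1, 4]
  Split: [20, 4] -> [20] and [4]
  Merge: [20] + [4] -> [4, 20]
  Split: [1, 4] -> [1] and [4]
  Merge: [1] + [4] -> [1, 4]
Merge: [4, 20] + [1, 4] -> [1, 4, 4, 20]

Final sorted array: [1, 4, 4, 20]

The merge sort proceeds by recursively splitting the array and merging sorted halves.
After all merges, the sorted array is [1, 4, 4, 20].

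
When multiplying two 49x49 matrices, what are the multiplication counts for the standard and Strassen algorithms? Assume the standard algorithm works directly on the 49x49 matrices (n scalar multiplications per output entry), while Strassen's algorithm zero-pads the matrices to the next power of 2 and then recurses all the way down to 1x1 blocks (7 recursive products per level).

Matrix multiplication for 49x49 matrices:

Strassen's algorithm requires power-of-2 dimensions. Pad 49x49 to 64x64 (next power of 2).

Standard algorithm: 49^3 = 117649 multiplications
Strassen's algorithm: 7^(log2(64)) = 7^6 = 117649 multiplications
Savings: 117649 - 117649 = 0 multiplications

Standard: 117649 multiplications (49^3). Strassen: 117649 multiplications (7^6, after padding to 64x64). Strassen reduces 8 recursive multiplications to 7 at each level.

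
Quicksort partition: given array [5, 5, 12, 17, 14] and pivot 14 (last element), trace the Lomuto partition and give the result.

Lomuto partition with pivot = 14:

Initial array: [5, 5, 12, 17, 14]

arr[0]=5 <= 14: swap with position 0, array becomes [5, 5, 12, 17, 14]
arr[1]=5 <= 14: swap with position 1, array becomes [5, 5, 12, 17, 14]
arr[2]=12 <= 14: swap with position 2, array becomes [5, 5, 12, 17, 14]
arr[3]=17 > 14: no swap

Place pivot at position 3: [5, 5, 12, 14, 17]
Pivot position: 3

After partitioning with pivot 14, the array becomes [5, 5, 12, 14, 17]. The pivot is placed at index 3. All elements to the left of the pivot are <= 14, and all elements to the right are > 14.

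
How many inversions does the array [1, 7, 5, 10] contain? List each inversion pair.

Finding inversions in [1, 7, 5, 10]:

(1, 2): arr[1]=7 > arr[2]=5

Total inversions: 1

The array has 1 inversion(s): (1,2). Each pair (i,j) satisfies i < j and arr[i] > arr[j].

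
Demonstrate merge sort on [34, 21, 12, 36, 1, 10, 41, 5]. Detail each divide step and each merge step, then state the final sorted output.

Merge sort trace:

Split: [34, 21, 12, 36, 1, 10, 41, 5] -> [34, 21, 12, 36] and [1, 10, 41, 5]
  Split: [34, 21, 12, 36] -> [34, 21] and [12, 36]
    Split: [34, 21] -> [34] and [21]
    Merge: [34] + [21] -> [21, 34]
    Split: [12, 36] -> [12] and [36]
    Merge: [12] + [36] -> [12, 36]
  Merge: [21, 34] + [12, 36] -> [12, 21, 34, 36]
  Split: [1, 10, 41, 5] -> [1, 10] and [41, 5]
    Split: [1, 10] -> [1] and [10]
    Merge: [1] + [10] -> [1, 10]
    Split: [41, 5] -> [41] and [5]
    Merge: [41] + [5] -> [5, 41]
  Merge: [1, 10] + [5, 41] -> [1, 5, 10, 41]
Merge: [12, 21, 34, 36] + [1, 5, 10, 41] -> [1, 5, 10, 12, 21, 34, 36, 41]

Final sorted array: [1, 5, 10, 12, 21, 34, 36, 41]

The merge sort proceeds by recursively splitting the array and merging sorted halves.
After all merges, the sorted array is [1, 5, 10, 12, 21, 34, 36, 41].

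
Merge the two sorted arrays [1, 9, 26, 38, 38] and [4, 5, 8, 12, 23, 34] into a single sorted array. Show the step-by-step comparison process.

Merging process:

Compare 1 vs 4: take 1 from left. Merged: [1]
Compare 9 vs 4: take 4 from right. Merged: [1, 4]
Compare 9 vs 5: take 5 from right. Merged: [1, 4, 5]
Compare 9 vs 8: take 8 from right. Merged: [1, 4, 5, 8]
Compare 9 vs 12: take 9 from left. Merged: [1, 4, 5, 8, 9]
Compare 26 vs 12: take 12 from right. Merged: [1, 4, 5, 8, 9, 12]
Compare 26 vs 23: take 23 from right. Merged: [1, 4, 5, 8, 9, 12, 23]
Compare 26 vs 34: take 26 from left. Merged: [1, 4, 5, 8, 9, 12, 23, 26]
Compare 38 vs 34: take 34 from right. Merged: [1, 4, 5, 8, 9, 12, 23, 26, 34]
Append remaining from left: [38, 38]. Merged: [1, 4, 5, 8, 9, 12, 23, 26, 34, 38, 38]

Final merged array: [1, 4, 5, 8, 9, 12, 23, 26, 34, 38, 38]
Total comparisons: 9

The merged array is [1, 4, 5, 8, 9, 12, 23, 26, 34, 38, 38], requiring 9 comparisons. The merge step runs in O(n) time where n is the total number of elements.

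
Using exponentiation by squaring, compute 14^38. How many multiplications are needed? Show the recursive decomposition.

Computing 14^38 by squaring (build up from 14^1; each line after the first costs one multiplication):

14^1 = 14
14^2 = (14^1)^2 = 14^2 = 196
14^4 = (14^2)^2 = 196^2 = 38416
14^8 = (14^4)^2 = 38416^2 = 1475789056
14^9 = 14 * 14^8 = 14 * 1475789056 = 20661046784
14^18 = (14^9)^2 = 20661046784^2 = 426878854210636742656
14^19 = 14 * 14^18 = 14 * 426878854210636742656 = 5976303958948914397184
14^38 = (14^19)^2 = 5976303958948914397184^2 = 35716209009748467500288285041727074107129856

Result: 35716209009748467500288285041727074107129856
Multiplications needed: 7 (7 lines after 14^1)

14^38 = 35716209009748467500288285041727074107129856. Using exponentiation by squaring, this requires 7 multiplications. The key idea: if the exponent is even, square the half-power; if odd, multiply by the base once.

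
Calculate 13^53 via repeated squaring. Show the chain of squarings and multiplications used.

Computing 13^53 by squaring (build up from 13^1; each line after the first costs one multiplication):

13^1 = 13
13^2 = (13^1)^2 = 13^2 = 169
13^3 = 13 * 13^2 = 13 * 169 = 2197
13^6 = (13^3)^2 = 2197^2 = 4826809
13^12 = (13^6)^2 = 4826809^2 = 23298085122481
13^13 = 13 * 13^12 = 13 * 23298085122481 = 302875106592253
13^26 = (13^13)^2 = 302875106592253^2 = 91733330193268616658399616009
13^52 = (13^26)^2 = 91733330193268616658399616009^2 = 8415003868347247618489696679505181495471801448798649088081
13^53 = 13 * 13^52 = 13 * 8415003868347247618489696679505181495471801448798649088081 = 109395050288514219040366056833567359441133418834382438145053

Result: 109395050288514219040366056833567359441133418834382438145053
Multiplications needed: 8 (8 lines after 13^1)

13^53 = 109395050288514219040366056833567359441133418834382438145053. Using exponentiation by squaring, this requires 8 multiplications. The key idea: if the exponent is even, square the half-power; if odd, multiply by the base once.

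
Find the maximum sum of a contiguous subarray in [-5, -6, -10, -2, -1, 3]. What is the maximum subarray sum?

Using Kadane's algorithm on [-5, -6, -10, -2, -1, 3]:

Scanning through the array:
Position 1 (value -6): max_ending_here = -6, max_so_far = -5
Position 2 (value -10): max_ending_here = -10, max_so_far = -5
Position 3 (value -2): max_ending_here = -2, max_so_far = -2
Position 4 (value -1): max_ending_here = -1, max_so_far = -1
Position 5 (value 3): max_ending_here = 3, max_so_far = 3

Maximum subarray: [3]
Maximum sum: 3

The maximum subarray is [3] with sum 3. This subarray runs from index 5 to index 5.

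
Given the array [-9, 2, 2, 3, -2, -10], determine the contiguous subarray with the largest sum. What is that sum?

Using Kadane's algorithm on [-9, 2, 2, 3, -2, -10]:

Scanning through the array:
Position 1 (value 2): max_ending_here = 2, max_so_far = 2
Position 2 (value 2): max_ending_here = 4, max_so_far = 4
Position 3 (value 3): max_ending_here = 7, max_so_far = 7
Position 4 (value -2): max_ending_here = 5, max_so_far = 7
Position 5 (value -10): max_ending_here = -5, max_so_far = 7

Maximum subarray: [2, 2, 3]
Maximum sum: 7

The maximum subarray is [2, 2, 3] with sum 7. This subarray runs from index 1 to index 3.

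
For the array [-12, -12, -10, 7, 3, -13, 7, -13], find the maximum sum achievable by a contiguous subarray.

Using Kadane's algorithm on [-12, -12, -10, 7, 3, -13, 7, -13]:

Scanning through the array:
Position 1 (value -12): max_ending_here = -12, max_so_far = -12
Position 2 (value -10): max_ending_here = -10, max_so_far = -10
Position 3 (value 7): max_ending_here = 7, max_so_far = 7
Position 4 (value 3): max_ending_here = 10, max_so_far = 10
Position 5 (value -13): max_ending_here = -3, max_so_far = 10
Position 6 (value 7): max_ending_here = 7, max_so_far = 10
Position 7 (value -13): max_ending_here = -6, max_so_far = 10

Maximum subarray: [7, 3]
Maximum sum: 10

The maximum subarray is [7, 3] with sum 10. This subarray runs from index 3 to index 4.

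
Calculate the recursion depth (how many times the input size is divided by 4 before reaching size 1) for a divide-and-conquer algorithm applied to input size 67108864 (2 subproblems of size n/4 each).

For divide and conquer with division factor 4:

Problem sizes at each level:
Level 0: 67108864
Level 1: 16777216
Level 2: 4194304
Level 3: 1048576
Level 4: 262144
Level 5: 65536
Level 6: 16384
Level 7: 4096
Level 8: 1024
Level 9: 256
Level 10: 64
Level 11: 16
Level 12: 4
Level 13: 1

The root is level 0 and the size-1 base case is level 13 (the tree spans levels 0 through 13, i.e. 14 levels counting the root), so the depth is the number of divisions: log_4(67108864) = 13

The recursion tree depth is log_4(67108864) = 13. At each level, the problem size is divided by 4, so it takes 13 divisions to reduce to a base case of size 1. The algorithm makes 2 recursive calls at each level.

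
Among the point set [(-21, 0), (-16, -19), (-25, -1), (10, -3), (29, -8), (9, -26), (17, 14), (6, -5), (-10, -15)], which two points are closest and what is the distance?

Computing all pairwise distances among 9 points:

d((-21, 0), (-16, -19)) = 19.6469
d((-21, 0), (-25, -1)) = 4.1231 <-- minimum
d((-21, 0), (10, -3)) = 31.1448
d((-21, 0), (29, -8)) = 50.636
d((-21, 0), (9, -26)) = 39.6989
d((-21, 0), (17, 14)) = 40.4969
d((-21, 0), (6, -5)) = 27.4591
d((-21, 0), (-10, -15)) = 18.6011
d((-16, -19), (-25, -1)) = 20.1246
d((-16, -19), (10, -3)) = 30.5287
d((-16, -19), (29, -8)) = 46.3249
d((-16, -19), (9, -26)) = 25.9615
d((-16, -19), (17, 14)) = 46.669
d((-16, -19), (6, -5)) = 26.0768
d((-16, -19), (-10, -15)) = 7.2111
d((-25, -1), (10, -3)) = 35.0571
d((-25, -1), (29, -8)) = 54.4518
d((-25, -1), (9, -26)) = 42.2019
d((-25, -1), (17, 14)) = 44.5982
d((-25, -1), (6, -5)) = 31.257
d((-25, -1), (-10, -15)) = 20.5183
d((10, -3), (29, -8)) = 19.6469
d((10, -3), (9, -26)) = 23.0217
d((10, -3), (17, 14)) = 18.3848
d((10, -3), (6, -5)) = 4.4721
d((10, -3), (-10, -15)) = 23.3238
d((29, -8), (9, -26)) = 26.9072
d((29, -8), (17, 14)) = 25.0599
d((29, -8), (6, -5)) = 23.1948
d((29, -8), (-10, -15)) = 39.6232
d((9, -26), (17, 14)) = 40.7922
d((9, -26), (6, -5)) = 21.2132
d((9, -26), (-10, -15)) = 21.9545
d((17, 14), (6, -5)) = 21.9545
d((17, 14), (-10, -15)) = 39.6232
d((6, -5), (-10, -15)) = 18.868

Closest pair: (-21, 0) and (-25, -1) with distance 4.1231

The closest pair is (-21, 0) and (-25, -1) with Euclidean distance 4.1231. For 9 points, brute-force pairwise comparison is shown above. For large n, the divide-and-conquer algorithm (sort by x, recurse on halves, check the dividing strip) achieves O(n log n).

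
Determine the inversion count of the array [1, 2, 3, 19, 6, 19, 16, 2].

Finding inversions in [1, 2, 3, 19, 6, 19, 16, 2]:

(2, 7): arr[2]=3 > arr[7]=2
(3, 4): arr[3]=19 > arr[4]=6
(3, 6): arr[3]=19 > arr[6]=16
(3, 7): arr[3]=19 > arr[7]=2
(4, 7): arr[4]=6 > arr[7]=2
(5, 6): arr[5]=19 > arr[6]=16
(5, 7): arr[5]=19 > arr[7]=2
(6, 7): arr[6]=16 > arr[7]=2

Total inversions: 8

The array has 8 inversion(s): (2,7), (3,4), (3,6), (3,7), (4,7), (5,6), (5,7), (6,7). Each pair (i,j) satisfies i < j and arr[i] > arr[j].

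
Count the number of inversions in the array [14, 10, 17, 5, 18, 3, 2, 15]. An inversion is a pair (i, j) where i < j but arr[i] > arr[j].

Finding inversions in [14, 10, 17, 5, 18, 3, 2, 15]:

(0, 1): arr[0]=14 > arr[1]=10
(0, 3): arr[0]=14 > arr[3]=5
(0, 5): arr[0]=14 > arr[5]=3
(0, 6): arr[0]=14 > arr[6]=2
(1, 3): arr[1]=10 > arr[3]=5
(1, 5): arr[1]=10 > arr[5]=3
(1, 6): arr[1]=10 > arr[6]=2
(2, 3): arr[2]=17 > arr[3]=5
(2, 5): arr[2]=17 > arr[5]=3
(2, 6): arr[2]=17 > arr[6]=2
(2, 7): arr[2]=17 > arr[7]=15
(3, 5): arr[3]=5 > arr[5]=3
(3, 6): arr[3]=5 > arr[6]=2
(4, 5): arr[4]=18 > arr[5]=3
(4, 6): arr[4]=18 > arr[6]=2
(4, 7): arr[4]=18 > arr[7]=15
(5, 6): arr[5]=3 > arr[6]=2

Total inversions: 17

The array has 17 inversion(s): (0,1), (0,3), (0,5), (0,6), (1,3), (1,5), (1,6), (2,3), (2,5), (2,6), (2,7), (3,5), (3,6), (4,5), (4,6), (4,7), (5,6). Each pair (i,j) satisfies i < j and arr[i] > arr[j].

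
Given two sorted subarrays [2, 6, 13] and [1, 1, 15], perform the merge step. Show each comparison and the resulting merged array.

Merging process:

Compare 2 vs 1: take 1 from right. Merged: [1]
Compare 2 vs 1: take 1 from right. Merged: [1, 1]
Compare 2 vs 15: take 2 from left. Merged: [1, 1, 2]
Compare 6 vs 15: take 6 from left. Merged: [1, 1, 2, 6]
Compare 13 vs 15: take 13 from left. Merged: [1, 1, 2, 6, 13]
Append remaining from right: [15]. Merged: [1, 1, 2, 6, 13, 15]

Final merged array: [1, 1, 2, 6, 13, 15]
Total comparisons: 5

The merged array is [1, 1, 2, 6, 13, 15], requiring 5 comparisons. The merge step runs in O(n) time where n is the total number of elements.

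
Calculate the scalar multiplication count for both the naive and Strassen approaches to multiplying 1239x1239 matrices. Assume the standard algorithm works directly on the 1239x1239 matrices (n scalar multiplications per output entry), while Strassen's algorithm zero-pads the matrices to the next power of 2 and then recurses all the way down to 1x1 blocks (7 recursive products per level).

Matrix multiplication for 1239x1239 matrices:

Strassen's algorithm requires power-of-2 dimensions. Pad 1239x1239 to 2048x2048 (next power of 2).

Standard algorithm: 1239^3 = 1902014919 multiplications
Strassen's algorithm: 7^(log2(2048)) = 7^11 = 1977326743 multiplications
Difference: 1902014919 - 1977326743 = -75311824 (Strassen uses MORE here due to padding overhead — for small or just-over-power-of-2 n, padding can outweigh the per-level savings)

Standard: 1902014919 multiplications (1239^3). Strassen: 1977326743 multiplications (7^11, after padding to 2048x2048). Strassen reduces 8 recursive multiplications to 7 at each level.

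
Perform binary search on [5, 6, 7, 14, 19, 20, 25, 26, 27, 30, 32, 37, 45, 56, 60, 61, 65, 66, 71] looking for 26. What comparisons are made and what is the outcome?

Binary search for 26 in [5, 6, 7, 14, 19, 20, 25, 26, 27, 30, 32, 37, 45, 56, 60, 61, 65, 66, 71]:

lo=0, hi=18, mid=9, arr[mid]=30 -> 30 > 26, search left half
lo=0, hi=8, mid=4, arr[mid]=19 -> 19 < 26, search right half
lo=5, hi=8, mid=6, arr[mid]=25 -> 25 < 26, search right half
lo=7, hi=8, mid=7, arr[mid]=26 -> Found target at index 7!

Binary search finds 26 at index 7 after 4 comparisons. The search repeatedly halves the search space by comparing with the middle element.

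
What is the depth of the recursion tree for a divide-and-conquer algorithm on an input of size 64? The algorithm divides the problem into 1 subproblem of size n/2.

For divide and conquer with division factor 2:

Problem sizes at each level:
Level 0: 64
Level 1: 32
Level 2: 16
Level 3: 8
Level 4: 4
Level 5: 2
Level 6: 1

The root is level 0 and the size-1 base case is level 6 (the tree spans levels 0 through 6, i.e. 7 levels counting the root), so the depth is the number of divisions: log_2(64) = 6

The recursion tree depth is log_2(64) = 6. At each level, the problem size is divided by 2, so it takes 6 divisions to reduce to a base case of size 1. The algorithm makes 1 recursive call at each level.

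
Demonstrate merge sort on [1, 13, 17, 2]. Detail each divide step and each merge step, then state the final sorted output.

Merge sort trace:

Split: [1, 13, 17, 2] -> [1, 13] and [17, 2]
  Split: [1, 13] -> [1] and [13]
  Merge: [1] + [13] -> [1, 13]
  Split: [17, 2] -> [17] and [2]
  Merge: [17] + [2] -> [2, 17]
Merge: [1, 13] + [2, 17] -> [1, 2, 13, 17]

Final sorted array: [1, 2, 13, 17]

The merge sort proceeds by recursively splitting the array and merging sorted halves.
After all merges, the sorted array is [1, 2, 13, 17].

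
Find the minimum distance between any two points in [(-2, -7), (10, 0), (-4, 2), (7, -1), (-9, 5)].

Computing all pairwise distances among 5 points:

d((-2, -7), (10, 0)) = 13.8924
d((-2, -7), (-4, 2)) = 9.2195
d((-2, -7), (7, -1)) = 10.8167
d((-2, -7), (-9, 5)) = 13.8924
d((10, 0), (-4, 2)) = 14.1421
d((10, 0), (7, -1)) = 3.1623 <-- minimum
d((10, 0), (-9, 5)) = 19.6469
d((-4, 2), (7, -1)) = 11.4018
d((-4, 2), (-9, 5)) = 5.831
d((7, -1), (-9, 5)) = 17.088

Closest pair: (10, 0) and (7, -1) with distance 3.1623

The closest pair is (10, 0) and (7, -1) with Euclidean distance 3.1623. For 5 points, brute-force pairwise comparison is shown above. For large n, the divide-and-conquer algorithm (sort by x, recurse on halves, check the dividing strip) achieves O(n log n).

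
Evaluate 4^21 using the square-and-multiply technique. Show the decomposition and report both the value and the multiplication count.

Computing 4^21 by squaring (build up from 4^1; each line after the first costs one multiplication):

4^1 = 4
4^2 = (4^1)^2 = 4^2 = 16
4^4 = (4^2)^2 = 16^2 = 256
4^5 = 4 * 4^4 = 4 * 256 = 1024
4^10 = (4^5)^2 = 1024^2 = 1048576
4^20 = (4^10)^2 = 1048576^2 = 1099511627776
4^21 = 4 * 4^20 = 4 * 1099511627776 = 4398046511104

Result: 4398046511104
Multiplications needed: 6 (6 lines after 4^1)

4^21 = 4398046511104. Using exponentiation by squaring, this requires 6 multiplications. The key idea: if the exponent is even, square the half-power; if odd, multiply by the base once.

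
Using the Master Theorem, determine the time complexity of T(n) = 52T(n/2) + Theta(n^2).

Master Theorem for T(n) = 52T(n/2) + O(n^2):

a = 52, b = 2, c = 2
log_b(a) = log_2(52) = 5.7004

Case 1: c = 2 < log_2(52) = 5.7004
T(n) = O(n^(log_2 52))

For T(n) = 52T(n/2) + O(n^2): log_2(52) = 5.7004. This is Case 1 of the Master Theorem (c < log_b(a), work dominated by leaves), giving O(n^(log_2 52)).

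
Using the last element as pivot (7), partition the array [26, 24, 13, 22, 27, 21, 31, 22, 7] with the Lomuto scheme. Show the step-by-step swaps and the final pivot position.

Lomuto partition with pivot = 7:

Initial array: [26, 24, 13, 22, 27, 21, 31, 22, 7]

arr[0]=26 > 7: no swap
arr[1]=24 > 7: no swap
arr[2]=13 > 7: no swap
arr[3]=22 > 7: no swap
arr[4]=27 > 7: no swap
arr[5]=21 > 7: no swap
arr[6]=31 > 7: no swap
arr[7]=22 > 7: no swap

Place pivot at position 0: [7, 24, 13, 22, 27, 21, 31, 22, 26]
Pivot position: 0

After partitioning with pivot 7, the array becomes [7, 24, 13, 22, 27, 21, 31, 22, 26]. The pivot is placed at index 0. All elements to the left of the pivot are <= 7, and all elements to the right are > 7.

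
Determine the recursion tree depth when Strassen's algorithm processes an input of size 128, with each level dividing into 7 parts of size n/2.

For divide and conquer with division factor 2:

Problem sizes at each level:
Level 0: 128
Level 1: 64
Level 2: 32
Level 3: 16
Level 4: 8
Level 5: 4
Level 6: 2
Level 7: 1

The root is level 0 and the size-1 base case is level 7 (the tree spans levels 0 through 7, i.e. 8 levels counting the root), so the depth is the number of divisions: log_2(128) = 7

The recursion tree depth is log_2(128) = 7. At each level, the problem size is divided by 2, so it takes 7 divisions to reduce to a base case of size 1. The algorithm makes 7 recursive calls at each level.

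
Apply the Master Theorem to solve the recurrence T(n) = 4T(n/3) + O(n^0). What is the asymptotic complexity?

Master Theorem for T(n) = 4T(n/3) + O(n^0):

a = 4, b = 3, c = 0
log_b(a) = log_3(4) = 1.2619

Case 1: c = 0 < log_3(4) = 1.2619
T(n) = O(n^(log_3 4))

For T(n) = 4T(n/3) + O(n^0): log_3(4) = 1.2619. This is Case 1 of the Master Theorem (c < log_b(a), work dominated by leaves), giving O(n^(log_3 4)).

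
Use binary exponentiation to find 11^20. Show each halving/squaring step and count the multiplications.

Computing 11^20 by squaring (build up from 11^1; each line after the first costs one multiplication):

11^1 = 11
11^2 = (11^1)^2 = 11^2 = 121
11^4 = (11^2)^2 = 121^2 = 14641
11^5 = 11 * 11^4 = 11 * 14641 = 161051
11^10 = (11^5)^2 = 161051^2 = 25937424601
11^20 = (11^10)^2 = 25937424601^2 = 672749994932560009201

Result: 672749994932560009201
Multiplications needed: 5 (5 lines after 11^1)

11^20 = 672749994932560009201. Using exponentiation by squaring, this requires 5 multiplications. The key idea: if the exponent is even, square the half-power; if odd, multiply by the base once.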